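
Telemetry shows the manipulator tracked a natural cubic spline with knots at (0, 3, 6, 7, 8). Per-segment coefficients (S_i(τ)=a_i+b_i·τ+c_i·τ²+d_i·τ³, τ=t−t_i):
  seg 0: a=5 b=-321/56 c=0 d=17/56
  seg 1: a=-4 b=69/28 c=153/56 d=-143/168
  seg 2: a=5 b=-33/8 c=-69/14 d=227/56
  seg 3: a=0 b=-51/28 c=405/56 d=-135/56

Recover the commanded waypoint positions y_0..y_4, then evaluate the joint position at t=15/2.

y_0=5 y_1=-4 y_2=5 y_3=0 y_4=3
S(15/2) = 267/448

y_0 = S_0(0) = a_0 = 5
y_1 = S_1(0) = a_1 = -4
y_2 = S_2(0) = a_2 = 5
y_3 = S_3(0) = a_3 = 0
y_4 = S_3(1) = 3
t_q=15/2 is in segment 3 (τ=1/2); S_3(τ)=267/448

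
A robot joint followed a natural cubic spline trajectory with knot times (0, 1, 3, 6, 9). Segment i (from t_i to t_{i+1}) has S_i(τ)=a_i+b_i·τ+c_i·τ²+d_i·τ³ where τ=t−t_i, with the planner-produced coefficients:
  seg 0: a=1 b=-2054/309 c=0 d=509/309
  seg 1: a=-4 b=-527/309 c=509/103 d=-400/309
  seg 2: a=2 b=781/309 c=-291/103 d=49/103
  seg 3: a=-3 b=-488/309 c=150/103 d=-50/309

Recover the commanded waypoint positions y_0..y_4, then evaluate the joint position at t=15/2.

y_0 = S_0(0) = a_0 = 1
y_1 = S_1(0) = a_1 = -4
y_2 = S_2(0) = a_2 = 2
y_3 = S_3(0) = a_3 = -3
y_4 = S_3(3) = 1
t_q=15/2 is in segment 3 (τ=3/2); S_3(τ)=-1087/412

y_0=1 y_1=-4 y_2=2 y_3=-3 y_4=1
S(15/2) = -1087/412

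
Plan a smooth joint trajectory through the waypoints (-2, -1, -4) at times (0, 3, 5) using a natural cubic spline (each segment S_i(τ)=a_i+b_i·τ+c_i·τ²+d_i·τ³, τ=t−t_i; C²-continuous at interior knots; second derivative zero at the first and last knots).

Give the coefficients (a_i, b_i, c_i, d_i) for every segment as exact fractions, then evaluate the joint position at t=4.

Δ: Δ0=1/3, Δ1=-3/2
row 1: diag=10, rhs=-11; c'=1/5, d'=-11/10
back: M1=-11/10
M: M0=0, M1=-11/10, M2=0
seg 0: a=-2, c=M0/2=0, d=(M1−M0)/(6·3)=-11/180, b=Δ0−h0·(2M0+M1)/6=53/60
seg 1: a=-1, c=M1/2=-11/20, d=(M2−M1)/(6·2)=11/120, b=Δ1−h1·(2M1+M2)/6=-23/30
t_q=4 → seg 1, τ=1; S=-1+-23/30·τ+-11/20·τ²+11/120·τ³=-89/40

  seg 0: a=-2 b=53/60 c=0 d=-11/180
  seg 1: a=-1 b=-23/30 c=-11/20 d=11/120
S(4) = -89/40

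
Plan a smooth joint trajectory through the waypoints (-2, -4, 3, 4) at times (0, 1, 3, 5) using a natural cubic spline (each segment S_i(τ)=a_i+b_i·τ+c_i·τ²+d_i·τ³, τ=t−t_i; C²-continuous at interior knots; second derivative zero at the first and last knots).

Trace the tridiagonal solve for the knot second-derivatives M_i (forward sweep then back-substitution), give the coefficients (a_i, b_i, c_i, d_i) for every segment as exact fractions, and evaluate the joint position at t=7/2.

  seg 0: a=-2 b=-69/22 c=0 d=25/22
  seg 1: a=-4 b=3/11 c=75/22 d=-79/88
  seg 2: a=3 b=69/22 c=-87/44 d=29/88
S(7/2) = 2897/704

Δ: Δ0=-2, Δ1=7/2, Δ2=1/2
row 1: diag=6, rhs=33; c'=1/3, d'=11/2
row 2: denom=8−2·1/3=22/3; d'=(-18−2·11/2)/(22/3)=-87/22
back: M2=-87/22
back: M1=11/2−1/3·-87/22=75/11
M: M0=0, M1=75/11, M2=-87/22, M3=0
seg 0: a=-2, c=M0/2=0, d=(M1−M0)/(6·1)=25/22, b=Δ0−h0·(2M0+M1)/6=-69/22
seg 1: a=-4, c=M1/2=75/22, d=(M2−M1)/(6·2)=-79/88, b=Δ1−h1·(2M1+M2)/6=3/11
seg 2: a=3, c=M2/2=-87/44, d=(M3−M2)/(6·2)=29/88, b=Δ2−h2·(2M2+M3)/6=69/22
t_q=7/2 → seg 2, τ=1/2; S=3+69/22·τ+-87/44·τ²+29/88·τ³=2897/704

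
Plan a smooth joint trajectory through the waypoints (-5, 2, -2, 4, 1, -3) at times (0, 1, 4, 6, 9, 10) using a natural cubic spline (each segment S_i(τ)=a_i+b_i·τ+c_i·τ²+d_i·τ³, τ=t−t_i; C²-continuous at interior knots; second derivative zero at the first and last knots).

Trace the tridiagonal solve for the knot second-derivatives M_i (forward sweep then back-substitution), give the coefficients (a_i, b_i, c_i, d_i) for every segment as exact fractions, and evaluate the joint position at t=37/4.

  seg 0: a=-5 b=13402/1595 c=0 d=-2237/1595
  seg 1: a=2 b=6691/1595 c=-6711/1595 d=3086/3915
  seg 2: a=-2 b=371/1595 c=13813/4785 d=-124/165
  seg 3: a=4 b=13213/4785 c=-7763/4785 d=481/3915
  seg 4: a=1 b=-17492/4785 c=-824/1595 d=824/4785
S(37/4) = 721/12760

Δ: Δ0=7, Δ1=-4/3, Δ2=3, Δ3=-1, Δ4=-4
row 1: diag=8, rhs=-50; c'=3/8, d'=-25/4
row 2: denom=10−3·3/8=71/8; d'=(26−3·-25/4)/(71/8)=358/71
row 3: denom=10−2·16/71=678/71; d'=(-24−2·358/71)/(678/71)=-1210/339
row 4: denom=8−3·71/226=1595/226; d'=(-18−3·-1210/339)/(1595/226)=-1648/1595
back: M4=-1648/1595
back: M3=-1210/339−71/226·-1648/1595=-15526/4785
back: M2=358/71−16/71·-15526/4785=27626/4785
back: M1=-25/4−3/8·27626/4785=-13422/1595
M: M0=0, M1=-13422/1595, M2=27626/4785, M3=-15526/4785, M4=-1648/1595, M5=0
seg 0: a=-5, c=M0/2=0, d=(M1−M0)/(6·1)=-2237/1595, b=Δ0−h0·(2M0+M1)/6=13402/1595
seg 1: a=2, c=M1/2=-6711/1595, d=(M2−M1)/(6·3)=3086/3915, b=Δ1−h1·(2M1+M2)/6=6691/1595
seg 2: a=-2, c=M2/2=13813/4785, d=(M3−M2)/(6·2)=-124/165, b=Δ2−h2·(2M2+M3)/6=371/1595
seg 3: a=4, c=M3/2=-7763/4785, d=(M4−M3)/(6·3)=481/3915, b=Δ3−h3·(2M3+M4)/6=13213/4785
seg 4: a=1, c=M4/2=-824/1595, d=(M5−M4)/(6·1)=824/4785, b=Δ4−h4·(2M4+M5)/6=-17492/4785
t_q=37/4 → seg 4, τ=1/4; S=1+-17492/4785·τ+-824/1595·τ²+824/4785·τ³=721/12760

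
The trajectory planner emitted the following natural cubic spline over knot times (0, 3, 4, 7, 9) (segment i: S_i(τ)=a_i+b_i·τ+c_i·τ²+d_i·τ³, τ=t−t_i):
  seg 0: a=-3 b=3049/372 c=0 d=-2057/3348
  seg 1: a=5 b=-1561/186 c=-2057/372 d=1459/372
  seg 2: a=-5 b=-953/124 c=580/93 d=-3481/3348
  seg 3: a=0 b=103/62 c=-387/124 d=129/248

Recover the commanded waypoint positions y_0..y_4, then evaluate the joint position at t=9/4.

y_0 = S_0(0) = a_0 = -3
y_1 = S_1(0) = a_1 = 5
y_2 = S_2(0) = a_2 = -5
y_3 = S_3(0) = a_3 = 0
y_4 = S_3(2) = -5
t_q=9/4 is in segment 0 (τ=9/4); S_0(τ)=67005/7936

y_0=-3 y_1=5 y_2=-5 y_3=0 y_4=-5
S(9/4) = 67005/7936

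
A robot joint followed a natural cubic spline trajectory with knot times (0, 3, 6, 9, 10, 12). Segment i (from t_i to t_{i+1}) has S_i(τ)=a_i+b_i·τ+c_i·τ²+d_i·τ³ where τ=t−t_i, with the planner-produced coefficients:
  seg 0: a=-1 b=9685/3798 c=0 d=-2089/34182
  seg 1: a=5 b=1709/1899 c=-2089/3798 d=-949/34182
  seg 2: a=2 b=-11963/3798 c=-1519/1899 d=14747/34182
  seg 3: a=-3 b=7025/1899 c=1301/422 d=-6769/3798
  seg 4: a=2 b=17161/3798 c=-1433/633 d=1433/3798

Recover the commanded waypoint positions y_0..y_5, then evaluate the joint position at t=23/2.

y_0 = S_0(0) = a_0 = -1
y_1 = S_1(0) = a_1 = 5
y_2 = S_2(0) = a_2 = 2
y_3 = S_3(0) = a_3 = -3
y_4 = S_4(0) = a_4 = 2
y_5 = S_4(2) = 5
t_q=23/2 is in segment 4 (τ=3/2); S_4(τ)=50209/10128

y_0=-1 y_1=5 y_2=2 y_3=-3 y_4=2 y_5=5
S(23/2) = 50209/10128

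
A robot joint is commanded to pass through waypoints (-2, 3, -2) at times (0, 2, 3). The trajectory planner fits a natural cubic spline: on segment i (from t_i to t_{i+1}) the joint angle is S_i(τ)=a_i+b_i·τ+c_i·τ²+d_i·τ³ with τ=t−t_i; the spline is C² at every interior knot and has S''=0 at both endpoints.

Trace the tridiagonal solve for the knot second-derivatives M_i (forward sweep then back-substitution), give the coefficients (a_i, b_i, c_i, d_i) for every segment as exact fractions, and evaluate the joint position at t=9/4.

Δ: Δ0=5/2, Δ1=-5
row 1: diag=6, rhs=-45; c'=1/6, d'=-15/2
back: M1=-15/2
M: M0=0, M1=-15/2, M2=0
seg 0: a=-2, c=M0/2=0, d=(M1−M0)/(6·2)=-5/8, b=Δ0−h0·(2M0+M1)/6=5
seg 1: a=3, c=M1/2=-15/4, d=(M2−M1)/(6·1)=5/4, b=Δ1−h1·(2M1+M2)/6=-5/2
t_q=9/4 → seg 1, τ=1/4; S=3+-5/2·τ+-15/4·τ²+5/4·τ³=553/256

  seg 0: a=-2 b=5 c=0 d=-5/8
  seg 1: a=3 b=-5/2 c=-15/4 d=5/4
S(9/4) = 553/256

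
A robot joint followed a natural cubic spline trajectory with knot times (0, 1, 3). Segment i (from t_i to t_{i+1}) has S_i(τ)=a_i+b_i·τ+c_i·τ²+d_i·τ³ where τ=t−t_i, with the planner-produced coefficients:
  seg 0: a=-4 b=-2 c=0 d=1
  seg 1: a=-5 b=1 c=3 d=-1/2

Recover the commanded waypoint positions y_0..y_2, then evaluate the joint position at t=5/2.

y_0=-4 y_1=-5 y_2=5
S(5/2) = 25/16

y_0 = S_0(0) = a_0 = -4
y_1 = S_1(0) = a_1 = -5
y_2 = S_1(2) = 5
t_q=5/2 is in segment 1 (τ=3/2); S_1(τ)=25/16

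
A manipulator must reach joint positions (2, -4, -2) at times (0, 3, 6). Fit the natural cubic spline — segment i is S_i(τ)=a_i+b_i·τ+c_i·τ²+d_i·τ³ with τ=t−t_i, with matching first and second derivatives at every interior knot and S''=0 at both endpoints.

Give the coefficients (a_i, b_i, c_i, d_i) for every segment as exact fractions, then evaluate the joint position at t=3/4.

Δ: Δ0=-2, Δ1=2/3
row 1: diag=12, rhs=16; c'=1/4, d'=4/3
back: M1=4/3
M: M0=0, M1=4/3, M2=0
seg 0: a=2, c=M0/2=0, d=(M1−M0)/(6·3)=2/27, b=Δ0−h0·(2M0+M1)/6=-8/3
seg 1: a=-4, c=M1/2=2/3, d=(M2−M1)/(6·3)=-2/27, b=Δ1−h1·(2M1+M2)/6=-2/3
t_q=3/4 → seg 0, τ=3/4; S=2+-8/3·τ+0·τ²+2/27·τ³=1/32

  seg 0: a=2 b=-8/3 c=0 d=2/27
  seg 1: a=-4 b=-2/3 c=2/3 d=-2/27
S(3/4) = 1/32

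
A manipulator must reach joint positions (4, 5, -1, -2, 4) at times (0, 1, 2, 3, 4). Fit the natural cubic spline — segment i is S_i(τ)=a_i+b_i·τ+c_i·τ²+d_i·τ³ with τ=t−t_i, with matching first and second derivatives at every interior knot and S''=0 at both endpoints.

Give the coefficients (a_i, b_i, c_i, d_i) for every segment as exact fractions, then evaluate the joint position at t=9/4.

  seg 0: a=4 b=87/28 c=0 d=-59/28
  seg 1: a=5 b=-45/14 c=-177/28 d=99/28
  seg 2: a=-1 b=-21/4 c=30/7 d=-1/28
  seg 3: a=-2 b=45/14 c=117/28 d=-39/28
S(9/4) = -3665/1792

Δ: Δ0=1, Δ1=-6, Δ2=-1, Δ3=6
row 1: diag=4, rhs=-42; c'=1/4, d'=-21/2
row 2: denom=4−1·1/4=15/4; d'=(30−1·-21/2)/(15/4)=54/5
row 3: denom=4−1·4/15=56/15; d'=(42−1·54/5)/(56/15)=117/14
back: M3=117/14
back: M2=54/5−4/15·117/14=60/7
back: M1=-21/2−1/4·60/7=-177/14
M: M0=0, M1=-177/14, M2=60/7, M3=117/14, M4=0
seg 0: a=4, c=M0/2=0, d=(M1−M0)/(6·1)=-59/28, b=Δ0−h0·(2M0+M1)/6=87/28
seg 1: a=5, c=M1/2=-177/28, d=(M2−M1)/(6·1)=99/28, b=Δ1−h1·(2M1+M2)/6=-45/14
seg 2: a=-1, c=M2/2=30/7, d=(M3−M2)/(6·1)=-1/28, b=Δ2−h2·(2M2+M3)/6=-21/4
seg 3: a=-2, c=M3/2=117/28, d=(M4−M3)/(6·1)=-39/28, b=Δ3−h3·(2M3+M4)/6=45/14
t_q=9/4 → seg 2, τ=1/4; S=-1+-21/4·τ+30/7·τ²+-1/28·τ³=-3665/1792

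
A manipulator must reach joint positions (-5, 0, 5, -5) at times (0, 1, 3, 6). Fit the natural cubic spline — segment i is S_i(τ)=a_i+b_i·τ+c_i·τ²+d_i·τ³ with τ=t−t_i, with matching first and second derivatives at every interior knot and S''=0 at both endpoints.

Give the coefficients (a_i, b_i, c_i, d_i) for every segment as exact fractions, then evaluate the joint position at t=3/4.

  seg 0: a=-5 b=110/21 c=0 d=-5/21
  seg 1: a=0 b=95/21 c=-5/7 d=-25/168
  seg 2: a=5 b=-5/42 c=-45/28 d=5/28
S(3/4) = -75/64

Δ: Δ0=5, Δ1=5/2, Δ2=-10/3
row 1: diag=6, rhs=-15; c'=1/3, d'=-5/2
row 2: denom=10−2·1/3=28/3; d'=(-35−2·-5/2)/(28/3)=-45/14
back: M2=-45/14
back: M1=-5/2−1/3·-45/14=-10/7
M: M0=0, M1=-10/7, M2=-45/14, M3=0
seg 0: a=-5, c=M0/2=0, d=(M1−M0)/(6·1)=-5/21, b=Δ0−h0·(2M0+M1)/6=110/21
seg 1: a=0, c=M1/2=-5/7, d=(M2−M1)/(6·2)=-25/168, b=Δ1−h1·(2M1+M2)/6=95/21
seg 2: a=5, c=M2/2=-45/28, d=(M3−M2)/(6·3)=5/28, b=Δ2−h2·(2M2+M3)/6=-5/42
t_q=3/4 → seg 0, τ=3/4; S=-5+110/21·τ+0·τ²+-5/21·τ³=-75/64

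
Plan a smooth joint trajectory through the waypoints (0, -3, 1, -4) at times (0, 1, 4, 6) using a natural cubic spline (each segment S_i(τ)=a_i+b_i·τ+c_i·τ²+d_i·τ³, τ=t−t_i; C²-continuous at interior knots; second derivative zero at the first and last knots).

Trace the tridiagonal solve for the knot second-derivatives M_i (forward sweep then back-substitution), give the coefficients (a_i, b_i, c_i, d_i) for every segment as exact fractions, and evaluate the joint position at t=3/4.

Δ: Δ0=-3, Δ1=4/3, Δ2=-5/2
row 1: diag=8, rhs=26; c'=3/8, d'=13/4
row 2: denom=10−3·3/8=71/8; d'=(-23−3·13/4)/(71/8)=-262/71
back: M2=-262/71
back: M1=13/4−3/8·-262/71=329/71
M: M0=0, M1=329/71, M2=-262/71, M3=0
seg 0: a=0, c=M0/2=0, d=(M1−M0)/(6·1)=329/426, b=Δ0−h0·(2M0+M1)/6=-1607/426
seg 1: a=-3, c=M1/2=329/142, d=(M2−M1)/(6·3)=-197/426, b=Δ1−h1·(2M1+M2)/6=-310/213
seg 2: a=1, c=M2/2=-131/71, d=(M3−M2)/(6·2)=131/426, b=Δ2−h2·(2M2+M3)/6=-17/426
t_q=3/4 → seg 0, τ=3/4; S=0+-1607/426·τ+0·τ²+329/426·τ³=-22751/9088

  seg 0: a=0 b=-1607/426 c=0 d=329/426
  seg 1: a=-3 b=-310/213 c=329/142 d=-197/426
  seg 2: a=1 b=-17/426 c=-131/71 d=131/426
S(3/4) = -22751/9088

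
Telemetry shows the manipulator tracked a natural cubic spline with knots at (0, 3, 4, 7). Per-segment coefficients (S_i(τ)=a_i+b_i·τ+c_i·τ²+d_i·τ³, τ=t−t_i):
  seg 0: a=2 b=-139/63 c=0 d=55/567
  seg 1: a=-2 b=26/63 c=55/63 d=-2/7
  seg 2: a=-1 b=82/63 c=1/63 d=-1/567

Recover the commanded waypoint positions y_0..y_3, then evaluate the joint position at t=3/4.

y_0 = S_0(0) = a_0 = 2
y_1 = S_1(0) = a_1 = -2
y_2 = S_2(0) = a_2 = -1
y_3 = S_2(3) = 3
t_q=3/4 is in segment 0 (τ=3/4); S_0(τ)=173/448

y_0=2 y_1=-2 y_2=-1 y_3=3
S(3/4) = 173/448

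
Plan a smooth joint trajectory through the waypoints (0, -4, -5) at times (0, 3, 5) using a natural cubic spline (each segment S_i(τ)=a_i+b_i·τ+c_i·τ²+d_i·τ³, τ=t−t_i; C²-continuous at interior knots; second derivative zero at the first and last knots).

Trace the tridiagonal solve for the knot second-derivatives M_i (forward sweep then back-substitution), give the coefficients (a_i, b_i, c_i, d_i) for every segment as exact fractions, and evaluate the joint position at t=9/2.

Δ: Δ0=-4/3, Δ1=-1/2
row 1: diag=10, rhs=5; c'=1/5, d'=1/2
back: M1=1/2
M: M0=0, M1=1/2, M2=0
seg 0: a=0, c=M0/2=0, d=(M1−M0)/(6·3)=1/36, b=Δ0−h0·(2M0+M1)/6=-19/12
seg 1: a=-4, c=M1/2=1/4, d=(M2−M1)/(6·2)=-1/24, b=Δ1−h1·(2M1+M2)/6=-5/6
t_q=9/2 → seg 1, τ=3/2; S=-4+-5/6·τ+1/4·τ²+-1/24·τ³=-309/64

  seg 0: a=0 b=-19/12 c=0 d=1/36
  seg 1: a=-4 b=-5/6 c=1/4 d=-1/24
S(9/2) = -309/64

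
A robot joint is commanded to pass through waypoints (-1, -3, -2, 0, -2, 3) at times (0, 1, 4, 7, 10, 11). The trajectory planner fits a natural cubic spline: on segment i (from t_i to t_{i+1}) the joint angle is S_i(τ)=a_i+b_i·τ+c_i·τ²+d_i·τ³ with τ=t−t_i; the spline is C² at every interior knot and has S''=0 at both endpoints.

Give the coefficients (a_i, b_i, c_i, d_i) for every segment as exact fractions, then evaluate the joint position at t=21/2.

  seg 0: a=-1 b=-758/333 c=0 d=92/333
  seg 1: a=-3 b=-482/333 c=92/111 d=-235/2997
  seg 2: a=-2 b=469/333 c=41/333 d=-10/81
  seg 3: a=0 b=-395/333 c=-329/333 d=1160/2997
  seg 4: a=-2 b=1111/333 c=277/111 d=-277/333
S(21/2) = 167/888

Δ: Δ0=-2, Δ1=1/3, Δ2=2/3, Δ3=-2/3, Δ4=5
row 1: diag=8, rhs=14; c'=3/8, d'=7/4
row 2: denom=12−3·3/8=87/8; d'=(2−3·7/4)/(87/8)=-26/87
row 3: denom=12−3·8/29=324/29; d'=(-8−3·-26/87)/(324/29)=-103/162
row 4: denom=8−3·29/108=259/36; d'=(34−3·-103/162)/(259/36)=554/111
back: M4=554/111
back: M3=-103/162−29/108·554/111=-658/333
back: M2=-26/87−8/29·-658/333=82/333
back: M1=7/4−3/8·82/333=184/111
M: M0=0, M1=184/111, M2=82/333, M3=-658/333, M4=554/111, M5=0
seg 0: a=-1, c=M0/2=0, d=(M1−M0)/(6·1)=92/333, b=Δ0−h0·(2M0+M1)/6=-758/333
seg 1: a=-3, c=M1/2=92/111, d=(M2−M1)/(6·3)=-235/2997, b=Δ1−h1·(2M1+M2)/6=-482/333
seg 2: a=-2, c=M2/2=41/333, d=(M3−M2)/(6·3)=-10/81, b=Δ2−h2·(2M2+M3)/6=469/333
seg 3: a=0, c=M3/2=-329/333, d=(M4−M3)/(6·3)=1160/2997, b=Δ3−h3·(2M3+M4)/6=-395/333
seg 4: a=-2, c=M4/2=277/111, d=(M5−M4)/(6·1)=-277/333, b=Δ4−h4·(2M4+M5)/6=1111/333
t_q=21/2 → seg 4, τ=1/2; S=-2+1111/333·τ+277/111·τ²+-277/333·τ³=167/888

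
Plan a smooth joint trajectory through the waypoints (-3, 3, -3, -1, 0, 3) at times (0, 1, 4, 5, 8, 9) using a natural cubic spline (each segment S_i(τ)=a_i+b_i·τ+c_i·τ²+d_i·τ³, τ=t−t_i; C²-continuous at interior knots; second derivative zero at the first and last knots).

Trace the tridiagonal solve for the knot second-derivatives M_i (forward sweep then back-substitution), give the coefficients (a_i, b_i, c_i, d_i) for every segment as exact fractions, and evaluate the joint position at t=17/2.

Δ: Δ0=6, Δ1=-2, Δ2=2, Δ3=1/3, Δ4=3
row 1: diag=8, rhs=-48; c'=3/8, d'=-6
row 2: denom=8−3·3/8=55/8; d'=(24−3·-6)/(55/8)=336/55
row 3: denom=8−1·8/55=432/55; d'=(-10−1·336/55)/(432/55)=-443/216
row 4: denom=8−3·55/144=329/48; d'=(16−3·-443/216)/(329/48)=3190/987
back: M4=3190/987
back: M3=-443/216−55/144·3190/987=-9728/2961
back: M2=336/55−8/55·-9728/2961=19504/2961
back: M1=-6−3/8·19504/2961=-8360/987
M: M0=0, M1=-8360/987, M2=19504/2961, M3=-9728/2961, M4=3190/987, M5=0
seg 0: a=-3, c=M0/2=0, d=(M1−M0)/(6·1)=-4180/2961, b=Δ0−h0·(2M0+M1)/6=21946/2961
seg 1: a=3, c=M1/2=-4180/987, d=(M2−M1)/(6·3)=22292/26649, b=Δ1−h1·(2M1+M2)/6=9406/2961
seg 2: a=-3, c=M2/2=9752/2961, d=(M3−M2)/(6·1)=-232/141, b=Δ2−h2·(2M2+M3)/6=1042/2961
seg 3: a=-1, c=M3/2=-4864/2961, d=(M4−M3)/(6·3)=9649/26649, b=Δ3−h3·(2M3+M4)/6=5930/2961
seg 4: a=0, c=M4/2=1595/987, d=(M5−M4)/(6·1)=-1595/2961, b=Δ4−h4·(2M4+M5)/6=5693/2961
t_q=17/2 → seg 4, τ=1/2; S=0+5693/2961·τ+1595/987·τ²+-1595/2961·τ³=10249/7896

  seg 0: a=-3 b=21946/2961 c=0 d=-4180/2961
  seg 1: a=3 b=9406/2961 c=-4180/987 d=22292/26649
  seg 2: a=-3 b=1042/2961 c=9752/2961 d=-232/141
  seg 3: a=-1 b=5930/2961 c=-4864/2961 d=9649/26649
  seg 4: a=0 b=5693/2961 c=1595/987 d=-1595/2961
S(17/2) = 10249/7896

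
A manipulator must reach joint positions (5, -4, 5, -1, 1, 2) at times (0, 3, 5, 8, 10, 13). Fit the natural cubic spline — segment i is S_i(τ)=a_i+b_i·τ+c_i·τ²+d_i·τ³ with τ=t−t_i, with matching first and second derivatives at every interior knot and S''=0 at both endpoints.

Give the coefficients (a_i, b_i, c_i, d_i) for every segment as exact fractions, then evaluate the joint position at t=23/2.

Δ: Δ0=-3, Δ1=9/2, Δ2=-2, Δ3=1, Δ4=1/3
row 1: diag=10, rhs=45; c'=1/5, d'=9/2
row 2: denom=10−2·1/5=48/5; d'=(-39−2·9/2)/(48/5)=-5
row 3: denom=10−3·5/16=145/16; d'=(18−3·-5)/(145/16)=528/145
row 4: denom=10−2·32/145=1386/145; d'=(-4−2·528/145)/(1386/145)=-818/693
back: M4=-818/693
back: M3=528/145−32/145·-818/693=2704/693
back: M2=-5−5/16·2704/693=-4310/693
back: M1=9/2−1/5·-4310/693=7961/1386
M: M0=0, M1=7961/1386, M2=-4310/693, M3=2704/693, M4=-818/693, M5=0
seg 0: a=5, c=M0/2=0, d=(M1−M0)/(6·3)=7961/24948, b=Δ0−h0·(2M0+M1)/6=-16277/2772
seg 1: a=-4, c=M1/2=7961/2772, d=(M2−M1)/(6·2)=-5527/5544, b=Δ1−h1·(2M1+M2)/6=3803/1386
seg 2: a=5, c=M2/2=-2155/693, d=(M3−M2)/(6·3)=167/297, b=Δ2−h2·(2M2+M3)/6=524/231
seg 3: a=-1, c=M3/2=1352/693, d=(M4−M3)/(6·2)=-587/1386, b=Δ3−h3·(2M3+M4)/6=-93/77
seg 4: a=1, c=M4/2=-409/693, d=(M5−M4)/(6·3)=409/6237, b=Δ4−h4·(2M4+M5)/6=1049/693
t_q=23/2 → seg 4, τ=3/2; S=1+1049/693·τ+-409/693·τ²+409/6237·τ³=1333/616

  seg 0: a=5 b=-16277/2772 c=0 d=7961/24948
  seg 1: a=-4 b=3803/1386 c=7961/2772 d=-5527/5544
  seg 2: a=5 b=524/231 c=-2155/693 d=167/297
  seg 3: a=-1 b=-93/77 c=1352/693 d=-587/1386
  seg 4: a=1 b=1049/693 c=-409/693 d=409/6237
S(23/2) = 1333/616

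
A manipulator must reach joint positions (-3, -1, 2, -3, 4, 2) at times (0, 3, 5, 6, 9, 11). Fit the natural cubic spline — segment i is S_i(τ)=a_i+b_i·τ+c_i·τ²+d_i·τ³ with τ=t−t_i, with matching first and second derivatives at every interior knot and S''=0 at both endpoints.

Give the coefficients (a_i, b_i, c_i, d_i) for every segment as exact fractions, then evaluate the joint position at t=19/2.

Δ: Δ0=2/3, Δ1=3/2, Δ2=-5, Δ3=7/3, Δ4=-1
row 1: diag=10, rhs=5; c'=1/5, d'=1/2
row 2: denom=6−2·1/5=28/5; d'=(-39−2·1/2)/(28/5)=-50/7
row 3: denom=8−1·5/28=219/28; d'=(44−1·-50/7)/(219/28)=1432/219
row 4: denom=10−3·28/73=646/73; d'=(-20−3·1432/219)/(646/73)=-1446/323
back: M4=-1446/323
back: M3=1432/219−28/73·-1446/323=8000/969
back: M2=-50/7−5/28·8000/969=-8350/969
back: M1=1/2−1/5·-8350/969=4309/1938
M: M0=0, M1=4309/1938, M2=-8350/969, M3=8000/969, M4=-1446/323, M5=0
seg 0: a=-3, c=M0/2=0, d=(M1−M0)/(6·3)=4309/34884, b=Δ0−h0·(2M0+M1)/6=-575/1292
seg 1: a=-1, c=M1/2=4309/3876, d=(M2−M1)/(6·2)=-7003/7752, b=Δ1−h1·(2M1+M2)/6=1867/646
seg 2: a=2, c=M2/2=-4175/969, d=(M3−M2)/(6·1)=2725/969, b=Δ2−h2·(2M2+M3)/6=-3395/969
seg 3: a=-3, c=M3/2=4000/969, d=(M4−M3)/(6·3)=-6169/8721, b=Δ3−h3·(2M3+M4)/6=-70/19
seg 4: a=4, c=M4/2=-723/323, d=(M5−M4)/(6·2)=241/646, b=Δ4−h4·(2M4+M5)/6=641/323
t_q=19/2 → seg 4, τ=1/2; S=4+641/323·τ+-723/323·τ²+241/646·τ³=23149/5168

  seg 0: a=-3 b=-575/1292 c=0 d=4309/34884
  seg 1: a=-1 b=1867/646 c=4309/3876 d=-7003/7752
  seg 2: a=2 b=-3395/969 c=-4175/969 d=2725/969
  seg 3: a=-3 b=-70/19 c=4000/969 d=-6169/8721
  seg 4: a=4 b=641/323 c=-723/323 d=241/646
S(19/2) = 23149/5168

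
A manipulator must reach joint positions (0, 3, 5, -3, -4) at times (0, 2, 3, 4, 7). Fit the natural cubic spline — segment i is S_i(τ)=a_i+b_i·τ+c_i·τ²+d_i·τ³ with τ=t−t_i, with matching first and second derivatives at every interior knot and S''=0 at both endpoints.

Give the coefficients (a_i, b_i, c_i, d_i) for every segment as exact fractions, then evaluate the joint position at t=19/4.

  seg 0: a=0 b=91/267 c=0 d=619/2136
  seg 1: a=3 b=2039/534 c=619/356 d=-3799/1068
  seg 2: a=5 b=-3605/1068 c=-795/89 d=4601/1068
  seg 3: a=-3 b=-4441/534 c=1421/356 d=-1421/3204
S(19/4) = -163571/22784

Δ: Δ0=3/2, Δ1=2, Δ2=-8, Δ3=-1/3
row 1: diag=6, rhs=3; c'=1/6, d'=1/2
row 2: denom=4−1·1/6=23/6; d'=(-60−1·1/2)/(23/6)=-363/23
row 3: denom=8−1·6/23=178/23; d'=(46−1·-363/23)/(178/23)=1421/178
back: M3=1421/178
back: M2=-363/23−6/23·1421/178=-1590/89
back: M1=1/2−1/6·-1590/89=619/178
M: M0=0, M1=619/178, M2=-1590/89, M3=1421/178, M4=0
seg 0: a=0, c=M0/2=0, d=(M1−M0)/(6·2)=619/2136, b=Δ0−h0·(2M0+M1)/6=91/267
seg 1: a=3, c=M1/2=619/356, d=(M2−M1)/(6·1)=-3799/1068, b=Δ1−h1·(2M1+M2)/6=2039/534
seg 2: a=5, c=M2/2=-795/89, d=(M3−M2)/(6·1)=4601/1068, b=Δ2−h2·(2M2+M3)/6=-3605/1068
seg 3: a=-3, c=M3/2=1421/356, d=(M4−M3)/(6·3)=-1421/3204, b=Δ3−h3·(2M3+M4)/6=-4441/534
t_q=19/4 → seg 3, τ=3/4; S=-3+-4441/534·τ+1421/356·τ²+-1421/3204·τ³=-163571/22784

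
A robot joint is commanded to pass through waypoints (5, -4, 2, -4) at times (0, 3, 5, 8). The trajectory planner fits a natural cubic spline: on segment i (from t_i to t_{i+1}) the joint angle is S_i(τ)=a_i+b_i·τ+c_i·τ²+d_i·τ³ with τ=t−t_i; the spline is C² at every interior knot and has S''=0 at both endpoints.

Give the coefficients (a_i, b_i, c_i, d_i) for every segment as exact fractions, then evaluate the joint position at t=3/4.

  seg 0: a=5 b=-83/16 c=0 d=35/144
  seg 1: a=-4 b=11/8 c=35/16 d=-11/16
  seg 2: a=2 b=15/8 c=-31/16 d=31/144
S(3/4) = 1241/1024

Δ: Δ0=-3, Δ1=3, Δ2=-2
row 1: diag=10, rhs=36; c'=1/5, d'=18/5
row 2: denom=10−2·1/5=48/5; d'=(-30−2·18/5)/(48/5)=-31/8
back: M2=-31/8
back: M1=18/5−1/5·-31/8=35/8
M: M0=0, M1=35/8, M2=-31/8, M3=0
seg 0: a=5, c=M0/2=0, d=(M1−M0)/(6·3)=35/144, b=Δ0−h0·(2M0+M1)/6=-83/16
seg 1: a=-4, c=M1/2=35/16, d=(M2−M1)/(6·2)=-11/16, b=Δ1−h1·(2M1+M2)/6=11/8
seg 2: a=2, c=M2/2=-31/16, d=(M3−M2)/(6·3)=31/144, b=Δ2−h2·(2M2+M3)/6=15/8
t_q=3/4 → seg 0, τ=3/4; S=5+-83/16·τ+0·τ²+35/144·τ³=1241/1024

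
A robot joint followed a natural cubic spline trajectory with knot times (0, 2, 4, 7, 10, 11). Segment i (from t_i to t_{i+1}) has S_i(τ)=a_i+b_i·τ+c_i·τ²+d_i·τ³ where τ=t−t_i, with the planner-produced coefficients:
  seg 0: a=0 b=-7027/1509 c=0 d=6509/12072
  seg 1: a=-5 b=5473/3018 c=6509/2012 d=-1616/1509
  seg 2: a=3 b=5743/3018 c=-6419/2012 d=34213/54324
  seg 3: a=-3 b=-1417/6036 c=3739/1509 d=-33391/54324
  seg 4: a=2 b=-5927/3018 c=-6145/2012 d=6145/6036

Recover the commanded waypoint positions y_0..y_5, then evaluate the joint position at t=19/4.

y_0 = S_0(0) = a_0 = 0
y_1 = S_1(0) = a_1 = -5
y_2 = S_2(0) = a_2 = 3
y_3 = S_3(0) = a_3 = -3
y_4 = S_4(0) = a_4 = 2
y_5 = S_4(1) = -2
t_q=19/4 is in segment 2 (τ=3/4); S_2(τ)=373209/128768

y_0=0 y_1=-5 y_2=3 y_3=-3 y_4=2 y_5=-2
S(19/4) = 373209/128768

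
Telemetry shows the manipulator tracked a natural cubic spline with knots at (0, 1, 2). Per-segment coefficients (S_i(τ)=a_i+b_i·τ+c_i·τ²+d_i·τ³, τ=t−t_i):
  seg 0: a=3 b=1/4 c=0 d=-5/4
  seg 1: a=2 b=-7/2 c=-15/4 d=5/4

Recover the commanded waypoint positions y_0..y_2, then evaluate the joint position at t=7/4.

y_0=3 y_1=2 y_2=-4
S(7/4) = -565/256

y_0 = S_0(0) = a_0 = 3
y_1 = S_1(0) = a_1 = 2
y_2 = S_1(1) = -4
t_q=7/4 is in segment 1 (τ=3/4); S_1(τ)=-565/256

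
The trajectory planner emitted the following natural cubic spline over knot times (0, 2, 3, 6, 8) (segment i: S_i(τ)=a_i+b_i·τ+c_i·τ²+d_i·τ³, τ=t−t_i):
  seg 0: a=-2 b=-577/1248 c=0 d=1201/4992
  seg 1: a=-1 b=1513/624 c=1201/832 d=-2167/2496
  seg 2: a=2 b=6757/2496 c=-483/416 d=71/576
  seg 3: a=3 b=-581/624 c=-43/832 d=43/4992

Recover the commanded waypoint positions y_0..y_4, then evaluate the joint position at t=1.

y_0=-2 y_1=-1 y_2=2 y_3=3 y_4=1
S(1) = -3697/1664

y_0 = S_0(0) = a_0 = -2
y_1 = S_1(0) = a_1 = -1
y_2 = S_2(0) = a_2 = 2
y_3 = S_3(0) = a_3 = 3
y_4 = S_3(2) = 1
t_q=1 is in segment 0 (τ=1); S_0(τ)=-3697/1664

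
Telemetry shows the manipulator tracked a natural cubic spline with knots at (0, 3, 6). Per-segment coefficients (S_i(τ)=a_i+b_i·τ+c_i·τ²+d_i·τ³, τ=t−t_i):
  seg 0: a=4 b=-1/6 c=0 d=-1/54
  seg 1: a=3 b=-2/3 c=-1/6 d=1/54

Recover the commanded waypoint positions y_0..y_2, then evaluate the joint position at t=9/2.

y_0=4 y_1=3 y_2=0
S(9/2) = 27/16

y_0 = S_0(0) = a_0 = 4
y_1 = S_1(0) = a_1 = 3
y_2 = S_1(3) = 0
t_q=9/2 is in segment 1 (τ=3/2); S_1(τ)=27/16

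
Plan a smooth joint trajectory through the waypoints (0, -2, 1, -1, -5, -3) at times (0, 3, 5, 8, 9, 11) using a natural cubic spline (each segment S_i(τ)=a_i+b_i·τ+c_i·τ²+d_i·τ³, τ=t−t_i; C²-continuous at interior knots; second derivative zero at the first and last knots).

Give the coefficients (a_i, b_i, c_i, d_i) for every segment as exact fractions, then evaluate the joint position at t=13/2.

Δ: Δ0=-2/3, Δ1=3/2, Δ2=-2/3, Δ3=-4, Δ4=1
row 1: diag=10, rhs=13; c'=1/5, d'=13/10
row 2: denom=10−2·1/5=48/5; d'=(-13−2·13/10)/(48/5)=-13/8
row 3: denom=8−3·5/16=113/16; d'=(-20−3·-13/8)/(113/16)=-242/113
row 4: denom=6−1·16/113=662/113; d'=(30−1·-242/113)/(662/113)=1816/331
back: M4=1816/331
back: M3=-242/113−16/113·1816/331=-966/331
back: M2=-13/8−5/16·-966/331=-236/331
back: M1=13/10−1/5·-236/331=955/662
M: M0=0, M1=955/662, M2=-236/331, M3=-966/331, M4=1816/331, M5=0
seg 0: a=0, c=M0/2=0, d=(M1−M0)/(6·3)=955/11916, b=Δ0−h0·(2M0+M1)/6=-5513/3972
seg 1: a=-2, c=M1/2=955/1324, d=(M2−M1)/(6·2)=-1427/7944, b=Δ1−h1·(2M1+M2)/6=1541/1986
seg 2: a=1, c=M2/2=-118/331, d=(M3−M2)/(6·3)=-365/2979, b=Δ2−h2·(2M2+M3)/6=1495/993
seg 3: a=-1, c=M3/2=-483/331, d=(M4−M3)/(6·1)=1391/993, b=Δ3−h3·(2M3+M4)/6=-3914/993
seg 4: a=-5, c=M4/2=908/331, d=(M5−M4)/(6·2)=-454/993, b=Δ4−h4·(2M4+M5)/6=-2639/993
t_q=13/2 → seg 2, τ=3/2; S=1+1495/993·τ+-118/331·τ²+-365/2979·τ³=5409/2648

  seg 0: a=0 b=-5513/3972 c=0 d=955/11916
  seg 1: a=-2 b=1541/1986 c=955/1324 d=-1427/7944
  seg 2: a=1 b=1495/993 c=-118/331 d=-365/2979
  seg 3: a=-1 b=-3914/993 c=-483/331 d=1391/993
  seg 4: a=-5 b=-2639/993 c=908/331 d=-454/993
S(13/2) = 5409/2648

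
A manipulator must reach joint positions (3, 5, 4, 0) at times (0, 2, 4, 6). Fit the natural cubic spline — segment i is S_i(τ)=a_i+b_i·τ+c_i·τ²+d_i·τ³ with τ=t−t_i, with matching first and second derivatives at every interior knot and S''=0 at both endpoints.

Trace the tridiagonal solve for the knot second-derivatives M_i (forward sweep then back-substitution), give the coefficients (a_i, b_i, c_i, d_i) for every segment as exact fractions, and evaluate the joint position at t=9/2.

Δ: Δ0=1, Δ1=-1/2, Δ2=-2
row 1: diag=8, rhs=-9; c'=1/4, d'=-9/8
row 2: denom=8−2·1/4=15/2; d'=(-9−2·-9/8)/(15/2)=-9/10
back: M2=-9/10
back: M1=-9/8−1/4·-9/10=-9/10
M: M0=0, M1=-9/10, M2=-9/10, M3=0
seg 0: a=3, c=M0/2=0, d=(M1−M0)/(6·2)=-3/40, b=Δ0−h0·(2M0+M1)/6=13/10
seg 1: a=5, c=M1/2=-9/20, d=(M2−M1)/(6·2)=0, b=Δ1−h1·(2M1+M2)/6=2/5
seg 2: a=4, c=M2/2=-9/20, d=(M3−M2)/(6·2)=3/40, b=Δ2−h2·(2M2+M3)/6=-7/5
t_q=9/2 → seg 2, τ=1/2; S=4+-7/5·τ+-9/20·τ²+3/40·τ³=1023/320

  seg 0: a=3 b=13/10 c=0 d=-3/40
  seg 1: a=5 b=2/5 c=-9/20 d=0
  seg 2: a=4 b=-7/5 c=-9/20 d=3/40
S(9/2) = 1023/320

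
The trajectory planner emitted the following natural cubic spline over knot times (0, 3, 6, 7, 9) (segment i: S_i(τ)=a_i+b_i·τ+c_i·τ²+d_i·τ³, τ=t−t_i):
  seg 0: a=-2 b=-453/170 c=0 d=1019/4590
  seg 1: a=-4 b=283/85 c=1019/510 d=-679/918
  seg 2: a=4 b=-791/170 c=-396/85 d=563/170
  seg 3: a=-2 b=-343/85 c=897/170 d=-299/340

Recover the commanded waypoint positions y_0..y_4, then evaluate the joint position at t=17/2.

y_0 = S_0(0) = a_0 = -2
y_1 = S_1(0) = a_1 = -4
y_2 = S_2(0) = a_2 = 4
y_3 = S_3(0) = a_3 = -2
y_4 = S_3(2) = 4
t_q=17/2 is in segment 3 (τ=3/2); S_3(τ)=463/544

y_0=-2 y_1=-4 y_2=4 y_3=-2 y_4=4
S(17/2) = 463/544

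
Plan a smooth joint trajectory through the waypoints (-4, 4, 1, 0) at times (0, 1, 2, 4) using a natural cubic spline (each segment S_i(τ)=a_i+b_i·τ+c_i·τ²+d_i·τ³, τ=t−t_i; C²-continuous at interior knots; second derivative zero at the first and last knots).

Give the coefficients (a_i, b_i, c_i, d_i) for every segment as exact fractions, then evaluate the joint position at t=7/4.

Δ: Δ0=8, Δ1=-3, Δ2=-1/2
row 1: diag=4, rhs=-66; c'=1/4, d'=-33/2
row 2: denom=6−1·1/4=23/4; d'=(15−1·-33/2)/(23/4)=126/23
back: M2=126/23
back: M1=-33/2−1/4·126/23=-411/23
M: M0=0, M1=-411/23, M2=126/23, M3=0
seg 0: a=-4, c=M0/2=0, d=(M1−M0)/(6·1)=-137/46, b=Δ0−h0·(2M0+M1)/6=505/46
seg 1: a=4, c=M1/2=-411/46, d=(M2−M1)/(6·1)=179/46, b=Δ1−h1·(2M1+M2)/6=47/23
seg 2: a=1, c=M2/2=63/23, d=(M3−M2)/(6·2)=-21/46, b=Δ2−h2·(2M2+M3)/6=-191/46
t_q=7/4 → seg 1, τ=3/4; S=4+47/23·τ+-411/46·τ²+179/46·τ³=275/128

  seg 0: a=-4 b=505/46 c=0 d=-137/46
  seg 1: a=4 b=47/23 c=-411/46 d=179/46
  seg 2: a=1 b=-191/46 c=63/23 d=-21/46
S(7/4) = 275/128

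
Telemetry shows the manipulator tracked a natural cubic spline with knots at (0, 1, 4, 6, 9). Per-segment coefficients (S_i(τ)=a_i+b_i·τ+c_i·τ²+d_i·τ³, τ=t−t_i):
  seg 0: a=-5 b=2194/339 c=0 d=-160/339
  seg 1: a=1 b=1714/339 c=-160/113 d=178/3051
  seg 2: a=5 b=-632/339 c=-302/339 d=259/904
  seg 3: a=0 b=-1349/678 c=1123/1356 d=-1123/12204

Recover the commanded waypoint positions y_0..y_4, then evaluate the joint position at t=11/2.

y_0 = S_0(0) = a_0 = -5
y_1 = S_1(0) = a_1 = 1
y_2 = S_2(0) = a_2 = 5
y_3 = S_3(0) = a_3 = 0
y_4 = S_3(3) = -1
t_q=11/2 is in segment 2 (τ=3/2); S_2(τ)=8433/7232

y_0=-5 y_1=1 y_2=5 y_3=0 y_4=-1
S(11/2) = 8433/7232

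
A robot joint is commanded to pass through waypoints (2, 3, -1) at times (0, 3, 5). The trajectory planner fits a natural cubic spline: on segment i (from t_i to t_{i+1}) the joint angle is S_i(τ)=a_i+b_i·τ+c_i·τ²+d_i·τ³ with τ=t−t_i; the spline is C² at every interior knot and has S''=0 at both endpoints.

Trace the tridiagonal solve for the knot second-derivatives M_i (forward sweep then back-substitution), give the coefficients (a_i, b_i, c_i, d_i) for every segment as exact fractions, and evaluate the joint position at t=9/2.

  seg 0: a=2 b=31/30 c=0 d=-7/90
  seg 1: a=3 b=-16/15 c=-7/10 d=7/60
S(9/2) = 7/32

Δ: Δ0=1/3, Δ1=-2
row 1: diag=10, rhs=-14; c'=1/5, d'=-7/5
back: M1=-7/5
M: M0=0, M1=-7/5, M2=0
seg 0: a=2, c=M0/2=0, d=(M1−M0)/(6·3)=-7/90, b=Δ0−h0·(2M0+M1)/6=31/30
seg 1: a=3, c=M1/2=-7/10, d=(M2−M1)/(6·2)=7/60, b=Δ1−h1·(2M1+M2)/6=-16/15
t_q=9/2 → seg 1, τ=3/2; S=3+-16/15·τ+-7/10·τ²+7/60·τ³=7/32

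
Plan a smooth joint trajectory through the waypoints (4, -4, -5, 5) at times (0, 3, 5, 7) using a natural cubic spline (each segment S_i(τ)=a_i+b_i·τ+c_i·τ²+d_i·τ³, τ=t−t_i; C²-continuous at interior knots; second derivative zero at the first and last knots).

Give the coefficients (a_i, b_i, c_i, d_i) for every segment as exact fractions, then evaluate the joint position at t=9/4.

Δ: Δ0=-8/3, Δ1=-1/2, Δ2=5
row 1: diag=10, rhs=13; c'=1/5, d'=13/10
row 2: denom=8−2·1/5=38/5; d'=(33−2·13/10)/(38/5)=4
back: M2=4
back: M1=13/10−1/5·4=1/2
M: M0=0, M1=1/2, M2=4, M3=0
seg 0: a=4, c=M0/2=0, d=(M1−M0)/(6·3)=1/36, b=Δ0−h0·(2M0+M1)/6=-35/12
seg 1: a=-4, c=M1/2=1/4, d=(M2−M1)/(6·2)=7/24, b=Δ1−h1·(2M1+M2)/6=-13/6
seg 2: a=-5, c=M2/2=2, d=(M3−M2)/(6·2)=-1/3, b=Δ2−h2·(2M2+M3)/6=7/3
t_q=9/4 → seg 0, τ=9/4; S=4+-35/12·τ+0·τ²+1/36·τ³=-575/256

  seg 0: a=4 b=-35/12 c=0 d=1/36
  seg 1: a=-4 b=-13/6 c=1/4 d=7/24
  seg 2: a=-5 b=7/3 c=2 d=-1/3
S(9/4) = -575/256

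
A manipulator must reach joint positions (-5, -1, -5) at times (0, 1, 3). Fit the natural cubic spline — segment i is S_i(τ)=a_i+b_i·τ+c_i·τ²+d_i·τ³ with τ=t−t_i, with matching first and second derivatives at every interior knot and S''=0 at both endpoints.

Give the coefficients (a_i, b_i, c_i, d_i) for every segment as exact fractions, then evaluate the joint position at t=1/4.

Δ: Δ0=4, Δ1=-2
row 1: diag=6, rhs=-36; c'=1/3, d'=-6
back: M1=-6
M: M0=0, M1=-6, M2=0
seg 0: a=-5, c=M0/2=0, d=(M1−M0)/(6·1)=-1, b=Δ0−h0·(2M0+M1)/6=5
seg 1: a=-1, c=M1/2=-3, d=(M2−M1)/(6·2)=1/2, b=Δ1−h1·(2M1+M2)/6=2
t_q=1/4 → seg 0, τ=1/4; S=-5+5·τ+0·τ²+-1·τ³=-241/64

  seg 0: a=-5 b=5 c=0 d=-1
  seg 1: a=-1 b=2 c=-3 d=1/2
S(1/4) = -241/64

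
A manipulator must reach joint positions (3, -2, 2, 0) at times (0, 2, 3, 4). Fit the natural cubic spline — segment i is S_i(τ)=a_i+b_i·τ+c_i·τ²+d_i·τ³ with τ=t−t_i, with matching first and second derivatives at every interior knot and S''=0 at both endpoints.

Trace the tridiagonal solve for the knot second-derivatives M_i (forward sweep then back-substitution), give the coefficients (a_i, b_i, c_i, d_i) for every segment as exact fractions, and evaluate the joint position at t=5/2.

Δ: Δ0=-5/2, Δ1=4, Δ2=-2
row 1: diag=6, rhs=39; c'=1/6, d'=13/2
row 2: denom=4−1·1/6=23/6; d'=(-36−1·13/2)/(23/6)=-255/23
back: M2=-255/23
back: M1=13/2−1/6·-255/23=192/23
M: M0=0, M1=192/23, M2=-255/23, M3=0
seg 0: a=3, c=M0/2=0, d=(M1−M0)/(6·2)=16/23, b=Δ0−h0·(2M0+M1)/6=-243/46
seg 1: a=-2, c=M1/2=96/23, d=(M2−M1)/(6·1)=-149/46, b=Δ1−h1·(2M1+M2)/6=141/46
seg 2: a=2, c=M2/2=-255/46, d=(M3−M2)/(6·1)=85/46, b=Δ2−h2·(2M2+M3)/6=39/23
t_q=5/2 → seg 1, τ=1/2; S=-2+141/46·τ+96/23·τ²+-149/46·τ³=63/368

  seg 0: a=3 b=-243/46 c=0 d=16/23
  seg 1: a=-2 b=141/46 c=96/23 d=-149/46
  seg 2: a=2 b=39/23 c=-255/46 d=85/46
S(5/2) = 63/368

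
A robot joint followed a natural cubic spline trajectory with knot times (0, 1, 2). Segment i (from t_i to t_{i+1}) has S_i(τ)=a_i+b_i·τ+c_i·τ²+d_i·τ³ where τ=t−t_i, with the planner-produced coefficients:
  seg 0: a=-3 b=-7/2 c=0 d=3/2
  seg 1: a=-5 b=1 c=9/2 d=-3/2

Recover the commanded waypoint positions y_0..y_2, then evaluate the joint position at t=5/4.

y_0=-3 y_1=-5 y_2=-1
S(5/4) = -575/128

y_0 = S_0(0) = a_0 = -3
y_1 = S_1(0) = a_1 = -5
y_2 = S_1(1) = -1
t_q=5/4 is in segment 1 (τ=1/4); S_1(τ)=-575/128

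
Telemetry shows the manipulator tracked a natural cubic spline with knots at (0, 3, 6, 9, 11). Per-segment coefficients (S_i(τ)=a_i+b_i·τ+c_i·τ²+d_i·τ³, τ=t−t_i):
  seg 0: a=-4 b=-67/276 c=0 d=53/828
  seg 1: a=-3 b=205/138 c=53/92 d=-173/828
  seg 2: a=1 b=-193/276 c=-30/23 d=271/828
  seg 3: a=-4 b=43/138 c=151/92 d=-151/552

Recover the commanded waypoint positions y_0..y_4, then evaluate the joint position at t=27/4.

y_0=-4 y_1=-3 y_2=1 y_3=-4 y_4=1
S(27/4) = -707/5888

y_0 = S_0(0) = a_0 = -4
y_1 = S_1(0) = a_1 = -3
y_2 = S_2(0) = a_2 = 1
y_3 = S_3(0) = a_3 = -4
y_4 = S_3(2) = 1
t_q=27/4 is in segment 2 (τ=3/4); S_2(τ)=-707/5888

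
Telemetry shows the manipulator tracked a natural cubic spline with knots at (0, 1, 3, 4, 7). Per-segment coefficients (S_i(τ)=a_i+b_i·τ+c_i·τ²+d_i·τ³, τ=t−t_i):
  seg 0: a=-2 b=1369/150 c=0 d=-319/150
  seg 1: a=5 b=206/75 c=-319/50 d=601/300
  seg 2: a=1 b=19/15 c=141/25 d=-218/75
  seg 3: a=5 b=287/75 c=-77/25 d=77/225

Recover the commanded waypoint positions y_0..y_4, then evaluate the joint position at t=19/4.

y_0 = S_0(0) = a_0 = -2
y_1 = S_1(0) = a_1 = 5
y_2 = S_2(0) = a_2 = 1
y_3 = S_3(0) = a_3 = 5
y_4 = S_3(3) = -2
t_q=19/4 is in segment 3 (τ=3/4); S_3(τ)=10051/1600

y_0=-2 y_1=5 y_2=1 y_3=5 y_4=-2
S(19/4) = 10051/1600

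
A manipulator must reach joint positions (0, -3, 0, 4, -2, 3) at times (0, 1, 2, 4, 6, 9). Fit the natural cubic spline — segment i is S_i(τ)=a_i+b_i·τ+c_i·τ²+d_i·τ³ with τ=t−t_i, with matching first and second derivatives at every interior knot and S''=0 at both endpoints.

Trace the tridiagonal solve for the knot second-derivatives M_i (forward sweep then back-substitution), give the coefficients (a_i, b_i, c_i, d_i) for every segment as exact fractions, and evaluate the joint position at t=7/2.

Δ: Δ0=-3, Δ1=3, Δ2=2, Δ3=-3, Δ4=5/3
row 1: diag=4, rhs=36; c'=1/4, d'=9
row 2: denom=6−1·1/4=23/4; d'=(-6−1·9)/(23/4)=-60/23
row 3: denom=8−2·8/23=168/23; d'=(-30−2·-60/23)/(168/23)=-95/28
row 4: denom=10−2·23/84=397/42; d'=(28−2·-95/28)/(397/42)=1461/397
back: M4=1461/397
back: M3=-95/28−23/84·1461/397=-1747/397
back: M2=-60/23−8/23·-1747/397=-428/397
back: M1=9−1/4·-428/397=3680/397
M: M0=0, M1=3680/397, M2=-428/397, M3=-1747/397, M4=1461/397, M5=0
seg 0: a=0, c=M0/2=0, d=(M1−M0)/(6·1)=1840/1191, b=Δ0−h0·(2M0+M1)/6=-5413/1191
seg 1: a=-3, c=M1/2=1840/397, d=(M2−M1)/(6·1)=-2054/1191, b=Δ1−h1·(2M1+M2)/6=107/1191
seg 2: a=0, c=M2/2=-214/397, d=(M3−M2)/(6·2)=-1319/4764, b=Δ2−h2·(2M2+M3)/6=4985/1191
seg 3: a=4, c=M3/2=-1747/794, d=(M4−M3)/(6·2)=802/1191, b=Δ3−h3·(2M3+M4)/6=-1540/1191
seg 4: a=-2, c=M4/2=1461/794, d=(M5−M4)/(6·3)=-487/2382, b=Δ4−h4·(2M4+M5)/6=-2398/1191
t_q=7/2 → seg 2, τ=3/2; S=0+4985/1191·τ+-214/397·τ²+-1319/4764·τ³=52481/12704

  seg 0: a=0 b=-5413/1191 c=0 d=1840/1191
  seg 1: a=-3 b=107/1191 c=1840/397 d=-2054/1191
  seg 2: a=0 b=4985/1191 c=-214/397 d=-1319/4764
  seg 3: a=4 b=-1540/1191 c=-1747/794 d=802/1191
  seg 4: a=-2 b=-2398/1191 c=1461/794 d=-487/2382
S(7/2) = 52481/12704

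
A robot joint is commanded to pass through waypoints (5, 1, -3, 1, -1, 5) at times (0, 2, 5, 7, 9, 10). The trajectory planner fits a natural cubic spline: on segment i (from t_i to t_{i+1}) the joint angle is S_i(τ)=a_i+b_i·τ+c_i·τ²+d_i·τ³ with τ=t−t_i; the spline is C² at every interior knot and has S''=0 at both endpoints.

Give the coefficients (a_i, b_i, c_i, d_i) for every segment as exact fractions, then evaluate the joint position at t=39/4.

  seg 0: a=5 b=-5114/2823 c=0 d=-133/2823
  seg 1: a=1 b=-6710/2823 c=-266/941 d=1780/8469
  seg 2: a=-3 b=4522/2823 c=1514/941 d=-1990/2823
  seg 3: a=1 b=-1190/2823 c=-2466/941 d=13163/11292
  seg 4: a=-1 b=8707/2823 c=8231/1882 d=-8231/5646
S(39/4) = 380413/120448

Δ: Δ0=-2, Δ1=-4/3, Δ2=2, Δ3=-1, Δ4=6
row 1: diag=10, rhs=4; c'=3/10, d'=2/5
row 2: denom=10−3·3/10=91/10; d'=(20−3·2/5)/(91/10)=188/91
row 3: denom=8−2·20/91=688/91; d'=(-18−2·188/91)/(688/91)=-1007/344
row 4: denom=6−2·91/344=941/172; d'=(42−2·-1007/344)/(941/172)=8231/941
back: M4=8231/941
back: M3=-1007/344−91/344·8231/941=-4932/941
back: M2=188/91−20/91·-4932/941=3028/941
back: M1=2/5−3/10·3028/941=-532/941
M: M0=0, M1=-532/941, M2=3028/941, M3=-4932/941, M4=8231/941, M5=0
seg 0: a=5, c=M0/2=0, d=(M1−M0)/(6·2)=-133/2823, b=Δ0−h0·(2M0+M1)/6=-5114/2823
seg 1: a=1, c=M1/2=-266/941, d=(M2−M1)/(6·3)=1780/8469, b=Δ1−h1·(2M1+M2)/6=-6710/2823
seg 2: a=-3, c=M2/2=1514/941, d=(M3−M2)/(6·2)=-1990/2823, b=Δ2−h2·(2M2+M3)/6=4522/2823
seg 3: a=1, c=M3/2=-2466/941, d=(M4−M3)/(6·2)=13163/11292, b=Δ3−h3·(2M3+M4)/6=-1190/2823
seg 4: a=-1, c=M4/2=8231/1882, d=(M5−M4)/(6·1)=-8231/5646, b=Δ4−h4·(2M4+M5)/6=8707/2823
t_q=39/4 → seg 4, τ=3/4; S=-1+8707/2823·τ+8231/1882·τ²+-8231/5646·τ³=380413/120448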